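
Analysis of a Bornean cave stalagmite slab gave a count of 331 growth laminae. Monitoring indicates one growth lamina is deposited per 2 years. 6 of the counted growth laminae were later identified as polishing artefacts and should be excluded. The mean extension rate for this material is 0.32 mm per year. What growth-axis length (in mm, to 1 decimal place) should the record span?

After corrections the count is 331 − 6 = 325 growth laminae.
Multiplying by 2 years per growth lamina: 325 × 2 = 650 years.
650 years at 0.32 mm/year gives 0.32 × 650 = 208.0 mm.

208.0 mm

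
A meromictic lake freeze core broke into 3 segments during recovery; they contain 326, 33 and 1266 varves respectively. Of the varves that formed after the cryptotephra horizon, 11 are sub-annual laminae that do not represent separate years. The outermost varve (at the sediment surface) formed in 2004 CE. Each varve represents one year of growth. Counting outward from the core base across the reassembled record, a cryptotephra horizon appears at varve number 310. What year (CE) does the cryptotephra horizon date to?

Total varves = 326 + 33 + 1266 = 1625.
The cryptotephra horizon sits at varve 310 from the core base, so 1625 − 310 = 1315 varves formed after it.
Removing the 11 false varves leaves 1315 − 11 = 1304 true varves beyond the cryptotephra horizon.
2004 − 1304 = 700 CE.

700 CE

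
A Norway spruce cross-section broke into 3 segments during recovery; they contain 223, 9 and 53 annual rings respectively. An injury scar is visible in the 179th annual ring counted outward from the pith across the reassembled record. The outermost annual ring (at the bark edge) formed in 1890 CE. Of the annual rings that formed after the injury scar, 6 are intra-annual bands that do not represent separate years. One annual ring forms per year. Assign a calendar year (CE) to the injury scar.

Total annual rings = 223 + 9 + 53 = 285.
285 − 179 = 106 annual rings lie beyond the injury scar toward the bark edge.
Removing the 6 false annual rings leaves 106 − 6 = 100 true annual rings beyond the injury scar.
The annual ring at the bark edge is 1890 CE, so the injury scar dates to 1890 − 100 = 1790 CE.

1790 CE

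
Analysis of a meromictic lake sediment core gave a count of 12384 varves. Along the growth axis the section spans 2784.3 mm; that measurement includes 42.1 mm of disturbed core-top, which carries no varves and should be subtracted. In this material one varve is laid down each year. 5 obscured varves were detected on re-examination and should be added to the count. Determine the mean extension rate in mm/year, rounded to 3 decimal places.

Correcting the raw count gives 12384 + 5 = 12389 true varves.
The growth record spans 2784.3 − 42.1 = 2742.2 mm.
2742.2 mm over 12389 years gives 2742.2 / 12389 ≈ 0.221 mm/year.

0.221 mm/year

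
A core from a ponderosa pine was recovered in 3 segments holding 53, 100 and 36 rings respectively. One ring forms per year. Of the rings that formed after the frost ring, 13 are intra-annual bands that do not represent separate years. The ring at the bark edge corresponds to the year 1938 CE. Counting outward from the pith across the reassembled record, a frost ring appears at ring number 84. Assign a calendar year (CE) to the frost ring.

Total rings = 53 + 100 + 36 = 189.
The frost ring sits at ring 84 from the pith, so 189 − 84 = 105 rings formed after it.
Removing the 13 false rings leaves 105 − 13 = 92 true rings beyond the frost ring.
The ring at the bark edge is 1938 CE, so the frost ring dates to 1938 − 92 = 1846 CE.

1846 CE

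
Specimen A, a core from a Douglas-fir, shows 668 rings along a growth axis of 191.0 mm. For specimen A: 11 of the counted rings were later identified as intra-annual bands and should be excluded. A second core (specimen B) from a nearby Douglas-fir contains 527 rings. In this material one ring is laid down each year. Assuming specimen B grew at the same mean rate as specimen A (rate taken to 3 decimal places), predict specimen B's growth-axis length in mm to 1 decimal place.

Specimen A: after corrections the count is 668 − 11 = 657 rings.
A: 191.0 mm over 657 years gives 191.0 / 657 ≈ 0.291 mm per year.
For B, 0.291 mm/year × 527 years = 153.4 mm.

153.4 mm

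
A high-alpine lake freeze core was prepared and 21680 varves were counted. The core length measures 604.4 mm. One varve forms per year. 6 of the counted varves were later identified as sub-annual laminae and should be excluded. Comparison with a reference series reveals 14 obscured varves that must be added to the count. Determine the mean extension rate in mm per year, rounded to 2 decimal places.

0.03 mm per year

True varve count = 21680 − 6 + 14 = 21688.
Extension rate ≈ 604.4 / 21688 = 0.03 mm per year.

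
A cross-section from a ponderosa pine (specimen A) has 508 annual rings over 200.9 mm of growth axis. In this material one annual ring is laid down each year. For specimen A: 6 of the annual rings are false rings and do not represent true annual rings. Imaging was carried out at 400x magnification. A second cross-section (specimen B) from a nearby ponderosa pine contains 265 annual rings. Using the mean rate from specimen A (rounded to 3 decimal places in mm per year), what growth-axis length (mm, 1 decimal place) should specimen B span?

Specimen A: true annual ring count = 508 − 6 = 502.
A: 200.9 mm over 502 years gives 200.9 / 502 ≈ 0.400 mm/year.
Length of B = 0.400 × 265 = 106.0 mm.

106.0 mm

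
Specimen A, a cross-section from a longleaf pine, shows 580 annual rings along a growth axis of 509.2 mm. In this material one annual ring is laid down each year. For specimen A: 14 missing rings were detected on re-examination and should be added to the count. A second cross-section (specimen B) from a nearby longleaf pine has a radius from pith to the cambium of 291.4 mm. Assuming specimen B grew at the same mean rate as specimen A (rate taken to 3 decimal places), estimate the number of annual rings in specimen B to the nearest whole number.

340 annual rings

Specimen A: true annual ring count = 580 + 14 = 594.
A: Extension rate ≈ 509.2 / 594 = 0.857 mm/yr.
For B, 291.4 / 0.857 = 340.02 years ≈ 340 annual rings.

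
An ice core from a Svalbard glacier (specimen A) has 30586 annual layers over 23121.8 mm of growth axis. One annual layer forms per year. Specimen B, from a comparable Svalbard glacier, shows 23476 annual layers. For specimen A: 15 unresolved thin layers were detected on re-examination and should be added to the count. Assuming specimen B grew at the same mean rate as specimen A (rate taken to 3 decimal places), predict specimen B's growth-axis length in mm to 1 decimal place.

17747.9 mm

Specimen A: adjusted count: 30586 + 15 = 30601 annual layers.
A: Mean rate = 23121.8 mm / 30601 years ≈ 0.756 mm/year.
For B, 0.756 mm/year × 23476 years = 17747.9 mm.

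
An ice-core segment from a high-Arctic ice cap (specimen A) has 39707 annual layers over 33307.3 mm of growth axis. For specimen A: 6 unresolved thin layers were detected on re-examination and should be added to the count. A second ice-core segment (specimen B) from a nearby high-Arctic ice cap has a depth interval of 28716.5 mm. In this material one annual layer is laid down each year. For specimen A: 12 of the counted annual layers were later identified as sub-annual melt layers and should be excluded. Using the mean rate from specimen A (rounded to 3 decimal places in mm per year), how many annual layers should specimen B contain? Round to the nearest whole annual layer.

Specimen A: after corrections the count is 39707 − 12 + 6 = 39701 annual layers.
A: Extension rate ≈ 33307.3 / 39701 = 0.839 mm/yr.
B spans 28716.5 / 0.839 = 34227.06 years ≈ 34227 annual layers.

34227 annual layers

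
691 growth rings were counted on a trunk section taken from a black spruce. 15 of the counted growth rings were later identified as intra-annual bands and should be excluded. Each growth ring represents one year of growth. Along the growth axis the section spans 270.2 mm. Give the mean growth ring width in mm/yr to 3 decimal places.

True growth ring count = 691 − 15 = 676.
Mean rate = 270.2 mm / 676 years ≈ 0.400 mm/yr.

0.400 mm/yr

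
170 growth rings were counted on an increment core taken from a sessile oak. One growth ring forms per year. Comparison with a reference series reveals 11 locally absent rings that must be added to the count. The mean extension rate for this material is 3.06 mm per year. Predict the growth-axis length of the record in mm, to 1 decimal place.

Correcting the raw count gives 170 + 11 = 181 true growth rings.
181 years at 3.06 mm/year gives 3.06 × 181 = 553.9 mm.

553.9 mm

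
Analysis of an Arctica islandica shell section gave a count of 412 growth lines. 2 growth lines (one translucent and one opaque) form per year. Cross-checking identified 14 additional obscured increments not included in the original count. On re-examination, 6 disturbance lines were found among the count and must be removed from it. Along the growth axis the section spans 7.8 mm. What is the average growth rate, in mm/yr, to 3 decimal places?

0.037 mm/yr

True growth line count = 412 − 6 + 14 = 420.
With 2 growth lines per year, 420 / 2 = 210 years.
7.8 mm over 210 years gives 7.8 / 210 ≈ 0.037 mm/yr.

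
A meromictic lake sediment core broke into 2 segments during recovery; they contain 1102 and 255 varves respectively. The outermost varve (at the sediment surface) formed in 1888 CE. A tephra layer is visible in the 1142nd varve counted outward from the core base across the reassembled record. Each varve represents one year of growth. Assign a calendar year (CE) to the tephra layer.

1673 CE

Total varves = 1102 + 255 = 1357.
The tephra layer sits at varve 1142 from the core base, so 1357 − 1142 = 215 varves formed after it.
The varve at the sediment surface is 1888 CE, so the tephra layer dates to 1888 − 215 = 1673 CE.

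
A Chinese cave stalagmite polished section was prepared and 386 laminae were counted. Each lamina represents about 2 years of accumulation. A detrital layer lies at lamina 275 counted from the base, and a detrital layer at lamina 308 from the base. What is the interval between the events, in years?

The two markers are separated by 308 − 275 = 33 laminae.
33 laminae at 2 years each span 33 × 2 = 66 years.

66 yr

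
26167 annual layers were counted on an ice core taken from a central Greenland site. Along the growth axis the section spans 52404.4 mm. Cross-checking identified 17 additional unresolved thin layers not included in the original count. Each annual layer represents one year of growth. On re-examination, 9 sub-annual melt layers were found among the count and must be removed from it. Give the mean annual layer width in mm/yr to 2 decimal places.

True annual layer count = 26167 − 9 + 17 = 26175.
52404.4 mm over 26175 years gives 52404.4 / 26175 ≈ 2.00 mm/yr.

2.00 mm/yr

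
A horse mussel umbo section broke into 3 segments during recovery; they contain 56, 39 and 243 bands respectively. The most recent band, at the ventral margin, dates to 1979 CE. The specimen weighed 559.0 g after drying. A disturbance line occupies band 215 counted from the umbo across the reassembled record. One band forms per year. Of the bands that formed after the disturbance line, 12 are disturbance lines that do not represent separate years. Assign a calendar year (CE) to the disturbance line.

1868 CE

Total bands = 56 + 39 + 243 = 338.
The disturbance line sits at band 215 from the umbo, so 338 − 215 = 123 bands formed after it.
Excluding 12 false bands: 123 − 12 = 111.
1979 − 111 = 1868 CE.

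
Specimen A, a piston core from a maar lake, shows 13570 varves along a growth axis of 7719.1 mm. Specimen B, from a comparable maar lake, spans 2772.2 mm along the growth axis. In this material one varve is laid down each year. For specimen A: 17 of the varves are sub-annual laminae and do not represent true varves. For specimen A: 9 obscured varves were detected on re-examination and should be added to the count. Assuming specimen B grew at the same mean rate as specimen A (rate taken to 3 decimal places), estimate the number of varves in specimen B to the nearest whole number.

Specimen A: adjusted count: 13570 − 17 + 9 = 13562 varves.
A: Extension rate ≈ 7719.1 / 13562 = 0.569 mm per year.
Specimen B: 2772.2 mm / 0.569 mm per year = 4872.06 years ≈ 4872 varves.

4872 varves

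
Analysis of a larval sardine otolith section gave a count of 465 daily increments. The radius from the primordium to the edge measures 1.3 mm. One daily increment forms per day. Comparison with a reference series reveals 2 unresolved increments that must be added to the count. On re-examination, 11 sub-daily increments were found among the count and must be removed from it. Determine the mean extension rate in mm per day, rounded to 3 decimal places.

Adjusted count: 465 − 11 + 2 = 456 daily increments.
Mean rate = 1.3 mm / 456 days ≈ 0.003 mm per day.

0.003 mm per day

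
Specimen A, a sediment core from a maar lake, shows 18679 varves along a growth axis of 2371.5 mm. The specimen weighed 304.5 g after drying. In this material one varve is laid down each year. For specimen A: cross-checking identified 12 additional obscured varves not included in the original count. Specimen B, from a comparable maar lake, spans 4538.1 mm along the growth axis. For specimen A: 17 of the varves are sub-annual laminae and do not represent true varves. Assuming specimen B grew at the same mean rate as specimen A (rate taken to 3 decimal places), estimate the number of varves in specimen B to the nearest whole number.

Specimen A: true varve count = 18679 − 17 + 12 = 18674.
A: 2371.5 mm over 18674 years gives 2371.5 / 18674 ≈ 0.127 mm per year.
For B, 4538.1 / 0.127 = 35733.07 years ≈ 35733 varves.

35733 varves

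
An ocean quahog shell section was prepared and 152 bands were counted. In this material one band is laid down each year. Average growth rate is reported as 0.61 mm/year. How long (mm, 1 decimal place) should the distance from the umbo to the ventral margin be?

92.7 mm

152 years of growth are recorded.
Length ≈ 0.61 × 152 = 92.7 mm.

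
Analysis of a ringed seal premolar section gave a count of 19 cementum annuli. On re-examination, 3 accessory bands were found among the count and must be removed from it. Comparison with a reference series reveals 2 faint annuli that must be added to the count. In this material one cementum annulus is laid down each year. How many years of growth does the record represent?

After corrections the count is 19 − 3 + 2 = 18 cementum annuli.
One cementum annulus per year makes the duration 18 years.

18 years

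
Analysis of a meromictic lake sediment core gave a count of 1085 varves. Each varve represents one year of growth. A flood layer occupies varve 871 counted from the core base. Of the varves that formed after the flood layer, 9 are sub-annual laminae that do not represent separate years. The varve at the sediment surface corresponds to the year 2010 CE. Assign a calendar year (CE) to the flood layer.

Between varve 871 and the sediment surface there are 1085 − 871 = 214 varves.
Excluding 9 false varves: 214 − 9 = 205.
The varve at the sediment surface is 2010 CE, so the flood layer dates to 2010 − 205 = 1805 CE.

1805 CE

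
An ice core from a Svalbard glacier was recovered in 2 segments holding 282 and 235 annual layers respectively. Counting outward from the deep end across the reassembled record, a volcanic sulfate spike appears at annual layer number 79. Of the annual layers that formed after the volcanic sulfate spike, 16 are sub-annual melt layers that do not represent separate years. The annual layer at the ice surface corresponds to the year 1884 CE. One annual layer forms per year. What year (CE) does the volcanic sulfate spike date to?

1462 CE

Total annual layers = 282 + 235 = 517.
Between annual layer 79 and the ice surface there are 517 − 79 = 438 annual layers.
Excluding 16 false annual layers: 438 − 16 = 422.
Counting back 422 years from 1884 CE places the volcanic sulfate spike in 1884 − 422 = 1462 CE.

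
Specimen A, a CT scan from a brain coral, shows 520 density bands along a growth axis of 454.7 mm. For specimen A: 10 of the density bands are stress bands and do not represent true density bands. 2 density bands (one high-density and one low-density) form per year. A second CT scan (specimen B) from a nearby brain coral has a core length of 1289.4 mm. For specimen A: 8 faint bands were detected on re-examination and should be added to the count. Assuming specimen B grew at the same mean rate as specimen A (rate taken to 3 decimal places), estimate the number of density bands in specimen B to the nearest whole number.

Specimen A: adjusted count: 520 − 10 + 8 = 518 density bands.
Specimen A: with 2 density bands per year, 518 / 2 = 259 years.
A: Mean rate = 454.7 mm / 259 years ≈ 1.756 mm per year.
B spans 1289.4 / 1.756 = 734.28 years; at 2 density bands per year that is 734.28 × 2 ≈ 1469 density bands.

1469 density bands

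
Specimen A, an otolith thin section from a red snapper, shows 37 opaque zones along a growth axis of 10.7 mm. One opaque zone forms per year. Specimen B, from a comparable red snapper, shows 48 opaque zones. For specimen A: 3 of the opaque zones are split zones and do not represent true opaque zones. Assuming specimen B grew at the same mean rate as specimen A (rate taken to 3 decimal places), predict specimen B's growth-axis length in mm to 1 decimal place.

15.1 mm

Specimen A: after corrections the count is 37 − 3 = 34 opaque zones.
A: 10.7 mm over 34 years gives 10.7 / 34 ≈ 0.315 mm/yr.
For B, 0.315 mm/year × 48 years = 15.1 mm.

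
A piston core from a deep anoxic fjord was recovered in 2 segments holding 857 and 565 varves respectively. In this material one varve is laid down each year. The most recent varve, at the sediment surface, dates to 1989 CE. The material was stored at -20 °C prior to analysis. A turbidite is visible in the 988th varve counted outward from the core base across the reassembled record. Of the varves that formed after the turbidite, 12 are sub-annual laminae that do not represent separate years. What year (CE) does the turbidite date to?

1567 CE

Total varves = 857 + 565 = 1422.
The turbidite sits at varve 988 from the core base, so 1422 − 988 = 434 varves formed after it.
Removing the 12 false varves leaves 434 − 12 = 422 true varves beyond the turbidite.
The varve at the sediment surface is 1989 CE, so the turbidite dates to 1989 − 422 = 1567 CE.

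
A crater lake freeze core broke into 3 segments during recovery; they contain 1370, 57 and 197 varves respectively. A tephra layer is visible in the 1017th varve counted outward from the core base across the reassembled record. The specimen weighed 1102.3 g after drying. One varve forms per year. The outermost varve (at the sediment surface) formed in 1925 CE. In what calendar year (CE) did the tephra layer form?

Total varves = 1370 + 57 + 197 = 1624.
1624 − 1017 = 607 varves lie beyond the tephra layer toward the sediment surface.
1925 − 607 = 1318 CE.

1318 CE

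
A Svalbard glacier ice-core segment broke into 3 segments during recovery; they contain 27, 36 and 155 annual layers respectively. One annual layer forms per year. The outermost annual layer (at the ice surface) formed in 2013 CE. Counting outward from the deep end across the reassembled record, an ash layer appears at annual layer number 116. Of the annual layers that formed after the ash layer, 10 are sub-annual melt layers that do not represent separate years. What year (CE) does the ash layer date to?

1921 CE

Total annual layers = 27 + 36 + 155 = 218.
Between annual layer 116 and the ice surface there are 218 − 116 = 102 annual layers.
Excluding 10 false annual layers: 102 − 10 = 92.
Counting back 92 years from 2013 CE places the ash layer in 2013 − 92 = 1921 CE.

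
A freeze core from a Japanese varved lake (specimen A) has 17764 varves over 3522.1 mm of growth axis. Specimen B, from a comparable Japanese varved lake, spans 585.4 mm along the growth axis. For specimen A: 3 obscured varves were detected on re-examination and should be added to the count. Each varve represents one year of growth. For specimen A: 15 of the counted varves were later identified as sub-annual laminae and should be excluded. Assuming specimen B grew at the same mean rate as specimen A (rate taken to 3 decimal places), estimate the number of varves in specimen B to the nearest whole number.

2957 varves

Specimen A: after corrections the count is 17764 − 15 + 3 = 17752 varves.
A: Extension rate ≈ 3522.1 / 17752 = 0.198 mm/year.
B spans 585.4 / 0.198 = 2956.57 years ≈ 2957 varves.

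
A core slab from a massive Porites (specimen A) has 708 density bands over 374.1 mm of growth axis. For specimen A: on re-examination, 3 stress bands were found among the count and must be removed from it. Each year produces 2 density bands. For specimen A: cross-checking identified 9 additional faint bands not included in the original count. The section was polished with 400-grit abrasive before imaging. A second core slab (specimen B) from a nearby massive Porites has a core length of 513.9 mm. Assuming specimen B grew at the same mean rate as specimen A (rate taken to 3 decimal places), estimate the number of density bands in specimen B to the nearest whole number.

981 density bands

Specimen A: correcting the raw count gives 708 − 3 + 9 = 714 true density bands.
Specimen A: with 2 density bands per year, 714 / 2 = 357 years.
A: Mean rate = 374.1 mm / 357 years ≈ 1.048 mm/year.
B spans 513.9 / 1.048 = 490.36 years; at 2 density bands per year that is 490.36 × 2 ≈ 981 density bands.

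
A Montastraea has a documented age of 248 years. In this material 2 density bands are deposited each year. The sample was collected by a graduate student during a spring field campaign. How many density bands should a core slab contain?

Expected density bands: 248 × 2 = 496.
So 496 density bands should be present.

496 density bands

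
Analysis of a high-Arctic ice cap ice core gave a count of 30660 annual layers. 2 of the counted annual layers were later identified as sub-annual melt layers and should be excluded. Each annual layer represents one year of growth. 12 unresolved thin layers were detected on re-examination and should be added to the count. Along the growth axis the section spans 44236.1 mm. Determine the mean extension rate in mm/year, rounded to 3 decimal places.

Adjusted count: 30660 − 2 + 12 = 30670 annual layers.
Extension rate ≈ 44236.1 / 30670 = 1.442 mm/year.

1.442 mm/year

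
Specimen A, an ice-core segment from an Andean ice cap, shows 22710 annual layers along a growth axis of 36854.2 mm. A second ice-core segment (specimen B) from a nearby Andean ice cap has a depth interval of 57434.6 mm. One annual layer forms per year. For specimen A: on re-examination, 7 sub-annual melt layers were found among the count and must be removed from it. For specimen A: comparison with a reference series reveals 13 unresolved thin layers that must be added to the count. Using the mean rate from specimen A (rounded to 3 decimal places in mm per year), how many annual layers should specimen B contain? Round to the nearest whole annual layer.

35410 annual layers

Specimen A: after corrections the count is 22710 − 7 + 13 = 22716 annual layers.
A: 36854.2 mm over 22716 years gives 36854.2 / 22716 ≈ 1.622 mm per year.
B spans 57434.6 / 1.622 = 35409.74 years ≈ 35410 annual layers.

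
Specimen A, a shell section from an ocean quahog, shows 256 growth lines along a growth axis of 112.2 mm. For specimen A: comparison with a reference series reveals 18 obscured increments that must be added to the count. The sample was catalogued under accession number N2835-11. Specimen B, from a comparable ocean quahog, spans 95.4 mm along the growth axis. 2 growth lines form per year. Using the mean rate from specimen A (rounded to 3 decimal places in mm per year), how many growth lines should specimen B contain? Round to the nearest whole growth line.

Specimen A: true growth line count = 256 + 18 = 274.
Specimen A: 274 growth lines at 2 per year is 274 / 2 = 137 years.
A: Extension rate ≈ 112.2 / 137 = 0.819 mm/yr.
B spans 95.4 / 0.819 = 116.48 years; at 2 growth lines per year that is 116.48 × 2 ≈ 233 growth lines.

233 growth lines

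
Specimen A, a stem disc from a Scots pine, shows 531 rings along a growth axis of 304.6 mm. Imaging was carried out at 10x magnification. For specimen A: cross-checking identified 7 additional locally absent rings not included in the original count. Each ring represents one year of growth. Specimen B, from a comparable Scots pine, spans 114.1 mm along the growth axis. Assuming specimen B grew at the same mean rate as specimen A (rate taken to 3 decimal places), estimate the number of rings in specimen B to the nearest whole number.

202 rings

Specimen A: true ring count = 531 + 7 = 538.
A: Mean rate = 304.6 mm / 538 years ≈ 0.566 mm/year.
B spans 114.1 / 0.566 = 201.59 years ≈ 202 rings.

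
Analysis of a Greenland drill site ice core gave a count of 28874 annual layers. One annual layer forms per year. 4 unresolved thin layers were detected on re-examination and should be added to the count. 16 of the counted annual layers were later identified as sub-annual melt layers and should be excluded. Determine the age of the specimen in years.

Adjusted count: 28874 − 16 + 4 = 28862 annual layers.
One annual layer per year makes the duration 28862 years.

28862 years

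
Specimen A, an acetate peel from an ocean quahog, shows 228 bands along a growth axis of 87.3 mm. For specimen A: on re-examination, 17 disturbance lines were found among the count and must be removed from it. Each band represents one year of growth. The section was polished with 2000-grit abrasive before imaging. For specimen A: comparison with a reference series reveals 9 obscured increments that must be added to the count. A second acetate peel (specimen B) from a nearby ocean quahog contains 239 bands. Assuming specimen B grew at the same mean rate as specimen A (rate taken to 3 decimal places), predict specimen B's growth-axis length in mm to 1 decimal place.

Specimen A: true band count = 228 − 17 + 9 = 220.
A: Mean rate = 87.3 mm / 220 years ≈ 0.397 mm/yr.
For B, 0.397 mm/year × 239 years = 94.9 mm.

94.9 mm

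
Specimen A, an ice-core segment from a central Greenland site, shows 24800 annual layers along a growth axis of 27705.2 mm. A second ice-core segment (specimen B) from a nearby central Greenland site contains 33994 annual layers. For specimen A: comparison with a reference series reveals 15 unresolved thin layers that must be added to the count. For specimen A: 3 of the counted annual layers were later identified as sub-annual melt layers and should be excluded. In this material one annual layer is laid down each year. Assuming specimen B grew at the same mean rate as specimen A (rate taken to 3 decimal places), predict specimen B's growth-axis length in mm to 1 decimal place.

37971.3 mm

Specimen A: after corrections the count is 24800 − 3 + 15 = 24812 annual layers.
A: Extension rate ≈ 27705.2 / 24812 = 1.117 mm/yr.
Length of B = 1.117 × 33994 = 37971.3 mm.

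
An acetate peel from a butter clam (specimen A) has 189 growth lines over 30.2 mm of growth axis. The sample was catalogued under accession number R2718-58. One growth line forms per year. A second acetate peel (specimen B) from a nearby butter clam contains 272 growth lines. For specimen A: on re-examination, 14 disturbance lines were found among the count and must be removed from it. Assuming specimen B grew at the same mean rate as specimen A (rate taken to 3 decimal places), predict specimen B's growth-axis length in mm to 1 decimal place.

Specimen A: adjusted count: 189 − 14 = 175 growth lines.
A: Mean rate = 30.2 mm / 175 years ≈ 0.173 mm/year.
Length of B = 0.173 × 272 = 47.1 mm.

47.1 mm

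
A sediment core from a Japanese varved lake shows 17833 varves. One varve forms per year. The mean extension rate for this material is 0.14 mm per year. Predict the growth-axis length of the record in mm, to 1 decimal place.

2496.6 mm

The record spans 17833 years at 0.14 mm per year.
Length ≈ 0.14 × 17833 = 2496.6 mm.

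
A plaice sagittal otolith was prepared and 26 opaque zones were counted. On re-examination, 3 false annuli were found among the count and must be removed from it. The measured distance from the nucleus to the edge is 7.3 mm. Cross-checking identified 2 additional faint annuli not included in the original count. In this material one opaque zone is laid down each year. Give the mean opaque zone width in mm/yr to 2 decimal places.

0.29 mm/yr

True opaque zone count = 26 − 3 + 2 = 25.
7.3 mm over 25 years gives 7.3 / 25 ≈ 0.29 mm/yr.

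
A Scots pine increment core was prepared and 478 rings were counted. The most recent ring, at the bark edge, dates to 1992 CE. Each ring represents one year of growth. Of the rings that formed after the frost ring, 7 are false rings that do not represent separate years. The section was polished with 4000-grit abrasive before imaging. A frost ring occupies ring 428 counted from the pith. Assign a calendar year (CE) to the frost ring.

1949 CE

The frost ring sits at ring 428 from the pith, so 478 − 428 = 50 rings formed after it.
Excluding 7 false rings: 50 − 7 = 43.
The ring at the bark edge is 1992 CE, so the frost ring dates to 1992 − 43 = 1949 CE.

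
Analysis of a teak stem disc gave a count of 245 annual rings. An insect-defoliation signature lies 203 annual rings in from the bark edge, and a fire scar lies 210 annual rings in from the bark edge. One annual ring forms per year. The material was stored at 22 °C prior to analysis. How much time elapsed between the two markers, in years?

210 − 203 = 7 annual rings lie between the two events.
One annual ring per year makes the interval 7 years.

7 yr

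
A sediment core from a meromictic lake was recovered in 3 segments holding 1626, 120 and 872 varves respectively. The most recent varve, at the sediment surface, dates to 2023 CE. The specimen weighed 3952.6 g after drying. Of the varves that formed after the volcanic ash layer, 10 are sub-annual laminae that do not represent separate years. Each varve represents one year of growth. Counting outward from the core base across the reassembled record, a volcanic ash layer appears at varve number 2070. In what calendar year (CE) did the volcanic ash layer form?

1485 CE

Total varves = 1626 + 120 + 872 = 2618.
Between varve 2070 and the sediment surface there are 2618 − 2070 = 548 varves.
Removing the 10 false varves leaves 548 − 10 = 538 true varves beyond the volcanic ash layer.
2023 − 538 = 1485 CE.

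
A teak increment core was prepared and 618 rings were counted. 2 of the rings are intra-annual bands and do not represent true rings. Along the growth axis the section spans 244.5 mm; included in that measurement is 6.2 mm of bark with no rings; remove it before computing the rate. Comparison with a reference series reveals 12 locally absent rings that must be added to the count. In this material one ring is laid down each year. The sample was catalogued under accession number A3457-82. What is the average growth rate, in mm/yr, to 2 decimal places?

0.38 mm/yr

True ring count = 618 − 2 + 12 = 628.
Removing the 6.2 mm offcut leaves 244.5 − 6.2 = 238.3 mm.
Extension rate ≈ 238.3 / 628 = 0.38 mm/yr.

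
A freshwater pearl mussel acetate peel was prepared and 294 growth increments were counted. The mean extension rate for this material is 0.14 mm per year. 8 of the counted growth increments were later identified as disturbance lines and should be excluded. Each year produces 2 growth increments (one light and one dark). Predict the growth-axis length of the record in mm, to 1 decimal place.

20.0 mm

Adjusted count: 294 − 8 = 286 growth increments.
286 growth increments at 2 per year is 286 / 2 = 143 years.
Predicted length = 0.14 mm/year × 143 years = 20.0 mm.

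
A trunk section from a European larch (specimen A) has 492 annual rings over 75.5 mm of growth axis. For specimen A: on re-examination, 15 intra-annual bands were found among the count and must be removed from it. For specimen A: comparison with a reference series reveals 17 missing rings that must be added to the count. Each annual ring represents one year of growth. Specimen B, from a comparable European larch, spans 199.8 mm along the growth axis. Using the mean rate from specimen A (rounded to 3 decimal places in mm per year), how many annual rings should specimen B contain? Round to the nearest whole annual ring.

Specimen A: after corrections the count is 492 − 15 + 17 = 494 annual rings.
A: 75.5 mm over 494 years gives 75.5 / 494 ≈ 0.153 mm per year.
Specimen B: 199.8 mm / 0.153 mm per year = 1305.88 years ≈ 1306 annual rings.

1306 annual rings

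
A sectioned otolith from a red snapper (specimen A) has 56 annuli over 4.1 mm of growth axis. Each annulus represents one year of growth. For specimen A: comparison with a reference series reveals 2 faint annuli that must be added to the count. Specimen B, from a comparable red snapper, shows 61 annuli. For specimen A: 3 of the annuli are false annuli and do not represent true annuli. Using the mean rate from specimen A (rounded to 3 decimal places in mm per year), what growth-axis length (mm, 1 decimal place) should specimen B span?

Specimen A: adjusted count: 56 − 3 + 2 = 55 annuli.
A: Mean rate = 4.1 mm / 55 years ≈ 0.075 mm per year.
B's length ≈ 0.075 × 61 = 4.6 mm.

4.6 mm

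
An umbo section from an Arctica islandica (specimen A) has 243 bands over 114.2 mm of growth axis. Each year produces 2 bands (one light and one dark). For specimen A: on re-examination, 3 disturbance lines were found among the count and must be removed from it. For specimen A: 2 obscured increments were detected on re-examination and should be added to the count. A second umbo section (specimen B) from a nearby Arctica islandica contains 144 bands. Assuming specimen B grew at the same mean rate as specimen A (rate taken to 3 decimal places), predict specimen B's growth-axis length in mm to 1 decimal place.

68.0 mm

Specimen A: correcting the raw count gives 243 − 3 + 2 = 242 true bands.
Specimen A: dividing by 2 bands per year: 242 / 2 = 121 years.
A: Extension rate ≈ 114.2 / 121 = 0.944 mm/year.
Specimen B: 144 bands at 2 per year is 144 / 2 = 72 years. For B, 0.944 mm/year × 72 years = 68.0 mm.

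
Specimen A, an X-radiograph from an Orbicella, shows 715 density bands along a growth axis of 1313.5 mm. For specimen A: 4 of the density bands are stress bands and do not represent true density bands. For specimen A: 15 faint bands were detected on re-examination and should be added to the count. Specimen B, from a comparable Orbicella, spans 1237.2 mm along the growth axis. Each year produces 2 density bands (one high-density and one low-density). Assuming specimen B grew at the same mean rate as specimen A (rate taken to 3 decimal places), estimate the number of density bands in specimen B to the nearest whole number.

Specimen A: adjusted count: 715 − 4 + 15 = 726 density bands.
Specimen A: dividing by 2 density bands per year: 726 / 2 = 363 years.
A: Mean rate = 1313.5 mm / 363 years ≈ 3.618 mm/yr.
For B, 1237.2 / 3.618 = 341.96 years; at 2 density bands per year that is 341.96 × 2 ≈ 684 density bands.

684 density bands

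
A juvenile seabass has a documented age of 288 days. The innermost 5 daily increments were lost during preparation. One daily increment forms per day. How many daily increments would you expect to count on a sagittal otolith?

At one daily increment per day, 288 days correspond to 288 daily increments.
Subtracting the 5 daily increments not captured gives 288 − 5 = 283 daily increments in the record.

283 daily increments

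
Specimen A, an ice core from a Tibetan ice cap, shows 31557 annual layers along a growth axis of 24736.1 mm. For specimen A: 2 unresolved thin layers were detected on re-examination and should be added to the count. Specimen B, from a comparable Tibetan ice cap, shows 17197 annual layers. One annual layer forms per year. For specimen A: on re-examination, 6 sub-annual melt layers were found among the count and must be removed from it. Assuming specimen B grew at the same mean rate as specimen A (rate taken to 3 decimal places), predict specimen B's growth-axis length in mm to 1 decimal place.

13482.4 mm

Specimen A: correcting the raw count gives 31557 − 6 + 2 = 31553 true annual layers.
A: Mean rate = 24736.1 mm / 31553 years ≈ 0.784 mm/yr.
Length of B = 0.784 × 17197 = 13482.4 mm.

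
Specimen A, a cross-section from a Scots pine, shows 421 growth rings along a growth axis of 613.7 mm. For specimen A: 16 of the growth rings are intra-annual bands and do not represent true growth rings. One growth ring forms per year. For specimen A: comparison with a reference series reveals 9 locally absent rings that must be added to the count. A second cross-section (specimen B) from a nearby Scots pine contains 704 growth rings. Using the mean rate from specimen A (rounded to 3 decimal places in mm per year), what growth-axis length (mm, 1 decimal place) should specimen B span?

1043.3 mm

Specimen A: true growth ring count = 421 − 16 + 9 = 414.
A: Extension rate ≈ 613.7 / 414 = 1.482 mm per year.
Length of B = 1.482 × 704 = 1043.3 mm.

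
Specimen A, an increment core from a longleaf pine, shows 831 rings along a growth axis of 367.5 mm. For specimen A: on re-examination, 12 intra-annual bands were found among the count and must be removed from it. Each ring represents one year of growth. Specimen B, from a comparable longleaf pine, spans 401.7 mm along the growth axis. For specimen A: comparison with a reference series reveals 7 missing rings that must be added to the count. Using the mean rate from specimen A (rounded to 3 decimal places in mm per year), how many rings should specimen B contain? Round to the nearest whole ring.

903 rings

Specimen A: correcting the raw count gives 831 − 12 + 7 = 826 true rings.
A: Extension rate ≈ 367.5 / 826 = 0.445 mm/yr.
Specimen B: 401.7 mm / 0.445 mm per year = 902.70 years ≈ 903 rings.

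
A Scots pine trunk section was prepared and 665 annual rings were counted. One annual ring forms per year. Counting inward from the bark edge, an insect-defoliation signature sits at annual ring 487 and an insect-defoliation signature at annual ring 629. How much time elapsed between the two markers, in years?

629 − 487 = 142 annual rings lie between the two events.
At one annual ring per year, 142 years elapsed between them.

142 yr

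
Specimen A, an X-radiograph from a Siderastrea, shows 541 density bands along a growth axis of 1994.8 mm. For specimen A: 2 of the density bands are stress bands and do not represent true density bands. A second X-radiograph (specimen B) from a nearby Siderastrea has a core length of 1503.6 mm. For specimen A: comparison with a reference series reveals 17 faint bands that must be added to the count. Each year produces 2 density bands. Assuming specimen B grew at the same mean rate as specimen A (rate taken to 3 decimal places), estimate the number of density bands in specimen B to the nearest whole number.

419 density bands

Specimen A: after corrections the count is 541 − 2 + 17 = 556 density bands.
Specimen A: dividing by 2 density bands per year: 556 / 2 = 278 years.
A: Extension rate ≈ 1994.8 / 278 = 7.176 mm per year.
For B, 1503.6 / 7.176 = 209.53 years; at 2 density bands per year that is 209.53 × 2 ≈ 419 density bands.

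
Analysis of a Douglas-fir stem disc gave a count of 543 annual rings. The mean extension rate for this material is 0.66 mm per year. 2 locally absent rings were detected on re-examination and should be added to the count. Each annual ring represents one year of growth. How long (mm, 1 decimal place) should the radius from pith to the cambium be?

359.7 mm

Adjusted count: 543 + 2 = 545 annual rings.
Length ≈ 0.66 × 545 = 359.7 mm.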